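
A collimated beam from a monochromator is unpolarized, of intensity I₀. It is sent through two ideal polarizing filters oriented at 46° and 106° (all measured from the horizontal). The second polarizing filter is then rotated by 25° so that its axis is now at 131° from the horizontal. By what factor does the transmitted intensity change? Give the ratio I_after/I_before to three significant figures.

I_new/I_old ≈ 0.0304

Before rotation:
Unpolarized light through the first polarizer → I₁ = ½ I₀, now polarized at 46°.
I₂ = I₁ cos²(106° − 46°) = 0.5 I₀ · cos²(60°) = 0.125 I₀.
After rotation:
Unpolarized light through the first polarizer → I₁ = ½ I₀, now polarized at 46°.
I₂ = I₁ cos²(131° − 46°) = 0.5 I₀ · cos²(85°) = 0.003798 I₀.
Ratio = 0.003798 / 0.125 = 0.03038.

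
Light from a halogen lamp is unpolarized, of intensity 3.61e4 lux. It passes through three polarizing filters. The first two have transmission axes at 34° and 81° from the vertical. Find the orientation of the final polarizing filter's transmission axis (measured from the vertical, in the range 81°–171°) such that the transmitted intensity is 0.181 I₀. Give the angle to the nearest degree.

θ ≈ 109°

Unpolarized light through the first polarizer → I₁ = ½ I₀, now polarized at 34°.
I₂ = I₁ cos²(81° − 34°) = 0.5 I₀ · cos²(47°) = 0.2326 I₀.
Need I₃/I₀ = 0.181, so cos²(θ − 81°) = 0.181 / 0.2326 = 0.7783.
θ − 81° = arccos(√0.7783) = 28.1°, giving θ ≈ 81 + 28.1 = 109.1°.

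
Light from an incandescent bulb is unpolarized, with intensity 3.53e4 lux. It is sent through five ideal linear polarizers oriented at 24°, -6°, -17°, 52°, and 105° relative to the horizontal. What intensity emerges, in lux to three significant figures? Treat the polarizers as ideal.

Unpolarized light through the first polarizer → I₁ = 3.53e4 lux/2 = 1.765e+04 lux, polarized at 24°.
I₂ = I₁ · cos²(30°) = 1.765e+04 · 0.75 = 1.324e+04 lux.
I₃ = I₂ · cos²(11°) = 1.324e+04 · 0.9636 = 1.276e+04 lux.
I₄ = I₃ · cos²(69°) = 1.276e+04 · 0.1284 = 1638 lux.
I₅ = I₄ · cos²(53°) = 1638 · 0.3622 = 593.3 lux.

I ≈ 593 lux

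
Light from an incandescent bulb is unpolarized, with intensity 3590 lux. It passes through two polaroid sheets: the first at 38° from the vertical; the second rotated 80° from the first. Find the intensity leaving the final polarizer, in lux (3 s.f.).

Unpolarized light through the first polarizer → I₁ = 3590 lux/2 = 1795 lux, polarized at 38°.
I₂ = I₁ · cos²(80°) = 1795 · 0.03015 = 54.13 lux.

I ≈ 54.1 lux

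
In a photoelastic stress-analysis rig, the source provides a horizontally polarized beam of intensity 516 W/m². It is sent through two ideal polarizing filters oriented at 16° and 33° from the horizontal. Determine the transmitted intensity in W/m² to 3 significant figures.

I ≈ 436 W/m²

I₁ = 516 W/m² · cos²(16°) = 476.8 W/m².
I₂ = I₁ · cos²(17°) = 476.8 · 0.9145 = 436 W/m².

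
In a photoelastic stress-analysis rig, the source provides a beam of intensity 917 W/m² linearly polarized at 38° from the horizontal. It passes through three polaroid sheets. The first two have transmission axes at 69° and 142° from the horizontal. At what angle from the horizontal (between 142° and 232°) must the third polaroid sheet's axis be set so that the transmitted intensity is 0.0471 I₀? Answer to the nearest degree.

I₁ = I₀ cos²(69° − 38°) = I₀ cos²(31°) = 0.7347 I₀.
I₂ = I₁ cos²(142° − 69°) = 0.7347 I₀ · cos²(73°) = 0.06281 I₀.
Need I₃/I₀ = 0.0471, so cos²(θ − 142°) = 0.0471 / 0.06281 = 0.7499.
θ − 142° = arccos(√0.7499) = 30.0°, giving θ ≈ 142 + 30.0 = 172.0°.

θ ≈ 172°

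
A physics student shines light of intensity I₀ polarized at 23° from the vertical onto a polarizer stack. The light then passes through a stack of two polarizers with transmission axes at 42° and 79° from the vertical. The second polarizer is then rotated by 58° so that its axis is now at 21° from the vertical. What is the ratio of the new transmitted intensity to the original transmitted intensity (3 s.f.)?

I_new/I_old ≈ 1.37

Before rotation:
By Malus's law, I₁ = I₀ cos²(42° − 23°) = I₀ cos²(19°) = 0.894 I₀.
I₂ = I₁ cos²(79° − 42°) = 0.894 I₀ · cos²(37°) = 0.5702 I₀.
After rotation:
I₁ = I₀ cos²(42° − 23°) = I₀ cos²(19°) = 0.894 I₀.
I₂ = I₁ cos²(21° − 42°) = 0.894 I₀ · cos²(21°) = 0.7792 I₀.
Ratio = 0.7792 / 0.5702 = 1.366.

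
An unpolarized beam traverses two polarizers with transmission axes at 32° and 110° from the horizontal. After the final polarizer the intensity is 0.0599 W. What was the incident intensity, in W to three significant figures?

I₀ ≈ 2.77 W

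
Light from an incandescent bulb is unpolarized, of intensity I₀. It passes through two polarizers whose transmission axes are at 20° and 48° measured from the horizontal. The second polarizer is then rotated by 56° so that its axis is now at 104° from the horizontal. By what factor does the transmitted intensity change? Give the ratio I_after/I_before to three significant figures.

I_new/I_old ≈ 0.0140

Before rotation:
Unpolarized light through the first polarizer → I₁ = ½ I₀, now polarized at 20°.
I₂ = I₁ cos²(48° − 20°) = 0.5 I₀ · cos²(28°) = 0.3898 I₀.
After rotation:
Unpolarized light through the first polarizer → I₁ = ½ I₀, now polarized at 20°.
I₂ = I₁ cos²(104° − 20°) = 0.5 I₀ · cos²(84°) = 0.005463 I₀.
Ratio = 0.005463 / 0.3898 = 0.01402.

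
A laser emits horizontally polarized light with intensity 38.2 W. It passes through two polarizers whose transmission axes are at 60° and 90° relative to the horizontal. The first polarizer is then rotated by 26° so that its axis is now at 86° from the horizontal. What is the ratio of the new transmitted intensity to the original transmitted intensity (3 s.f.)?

I_new/I_old ≈ 0.0258

Before rotation:
By Malus's law, I₁ = I₀ cos²(60° − 0°) = I₀ cos²(60°) = 0.25 I₀.
I₂ = I₁ cos²(90° − 60°) = 0.25 I₀ · cos²(30°) = 0.1875 I₀.
After rotation:
I₁ = I₀ cos²(86° − 0°) = I₀ cos²(86°) = 0.004866 I₀.
I₂ = I₁ cos²(90° − 86°) = 0.004866 I₀ · cos²(4°) = 0.004842 I₀.
Ratio = 0.004842 / 0.1875 = 0.02583.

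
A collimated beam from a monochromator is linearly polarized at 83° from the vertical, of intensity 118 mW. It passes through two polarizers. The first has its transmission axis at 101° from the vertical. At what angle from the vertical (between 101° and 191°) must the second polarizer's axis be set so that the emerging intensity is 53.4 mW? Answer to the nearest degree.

θ ≈ 146°

I₁ = I₀ cos²(101° − 83°) = I₀ cos²(18°) = 0.9045 I₀.
Target fraction: 53.4 / 118 mW = 0.4525 of I₀.
Need I₂/I₀ = 0.4525, so cos²(θ − 101°) = 0.4525 / 0.9045 = 0.5003.
θ − 101° = arccos(√0.5003) = 45.0°, giving θ ≈ 101 + 45.0 = 146.0°.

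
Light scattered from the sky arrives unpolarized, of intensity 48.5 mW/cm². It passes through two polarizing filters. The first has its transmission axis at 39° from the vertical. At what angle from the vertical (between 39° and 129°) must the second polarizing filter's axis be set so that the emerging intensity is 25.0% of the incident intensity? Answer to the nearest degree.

θ ≈ 84°

Unpolarized light through the first polarizer → I₁ = ½ I₀, now polarized at 39°.
Need I₂/I₀ = 0.25, so cos²(θ − 39°) = 0.25 / 0.5 = 0.5.
θ − 39° = arccos(√0.5) = 45.0°, giving θ ≈ 39 + 45.0 = 84.0°.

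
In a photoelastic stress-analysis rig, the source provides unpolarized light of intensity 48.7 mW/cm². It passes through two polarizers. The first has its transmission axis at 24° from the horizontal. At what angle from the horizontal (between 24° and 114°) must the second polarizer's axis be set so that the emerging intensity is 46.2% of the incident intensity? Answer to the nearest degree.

θ ≈ 40°

Unpolarized light through the first polarizer → I₁ = ½ I₀, now polarized at 24°.
Need I₂/I₀ = 0.462, so cos²(θ − 24°) = 0.462 / 0.5 = 0.924.
θ − 24° = arccos(√0.924) = 16.0°, giving θ ≈ 24 + 16.0 = 40.0°.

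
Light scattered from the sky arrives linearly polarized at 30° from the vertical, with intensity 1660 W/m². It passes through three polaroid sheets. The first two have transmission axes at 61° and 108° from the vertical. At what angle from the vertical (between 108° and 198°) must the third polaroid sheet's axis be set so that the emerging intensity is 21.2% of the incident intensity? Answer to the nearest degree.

θ ≈ 146°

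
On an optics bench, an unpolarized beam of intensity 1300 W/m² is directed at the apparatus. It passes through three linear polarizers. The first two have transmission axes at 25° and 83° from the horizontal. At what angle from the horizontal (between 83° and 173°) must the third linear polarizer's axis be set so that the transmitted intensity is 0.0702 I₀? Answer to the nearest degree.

θ ≈ 128°

Unpolarized light through the first polarizer → I₁ = ½ I₀, now polarized at 25°.
I₂ = I₁ cos²(83° − 25°) = 0.5 I₀ · cos²(58°) = 0.1404 I₀.
Need I₃/I₀ = 0.0702, so cos²(θ − 83°) = 0.0702 / 0.1404 = 0.5.
θ − 83° = arccos(√0.5) = 45.0°, giving θ ≈ 83 + 45.0 = 128.0°.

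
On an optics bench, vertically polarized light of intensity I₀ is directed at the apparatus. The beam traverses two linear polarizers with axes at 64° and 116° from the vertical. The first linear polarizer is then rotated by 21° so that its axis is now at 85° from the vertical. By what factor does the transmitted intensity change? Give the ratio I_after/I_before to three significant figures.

I_new/I_old ≈ 0.0766

Before rotation:
I₁ = I₀ cos²(64° − 0°) = I₀ cos²(64°) = 0.1922 I₀.
I₂ = I₁ cos²(116° − 64°) = 0.1922 I₀ · cos²(52°) = 0.07284 I₀.
After rotation:
I₁ = I₀ cos²(85° − 0°) = I₀ cos²(85°) = 0.007596 I₀.
I₂ = I₁ cos²(116° − 85°) = 0.007596 I₀ · cos²(31°) = 0.005581 I₀.
Ratio = 0.005581 / 0.07284 = 0.07662.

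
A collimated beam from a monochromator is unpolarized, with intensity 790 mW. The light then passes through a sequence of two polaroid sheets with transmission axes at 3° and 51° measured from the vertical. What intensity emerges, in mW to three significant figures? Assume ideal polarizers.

I ≈ 177 mW

Unpolarized light through the first polarizer → I₁ = 790 mW/2 = 395 mW, polarized at 3°.
I₂ = I₁ · cos²(48°) = 395 · 0.4477 = 176.9 mW.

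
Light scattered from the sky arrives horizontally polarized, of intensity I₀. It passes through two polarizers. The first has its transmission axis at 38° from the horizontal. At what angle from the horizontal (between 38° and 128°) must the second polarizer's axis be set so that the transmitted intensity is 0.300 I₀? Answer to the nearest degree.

θ ≈ 84°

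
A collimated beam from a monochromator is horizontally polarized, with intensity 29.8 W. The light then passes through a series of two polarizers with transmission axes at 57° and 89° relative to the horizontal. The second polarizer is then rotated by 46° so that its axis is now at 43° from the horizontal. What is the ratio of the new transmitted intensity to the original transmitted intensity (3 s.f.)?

Before rotation:
I₁ = I₀ cos²(57° − 0°) = I₀ cos²(57°) = 0.2966 I₀.
I₂ = I₁ cos²(89° − 57°) = 0.2966 I₀ · cos²(32°) = 0.2133 I₀.
After rotation:
I₁ = I₀ cos²(57° − 0°) = I₀ cos²(57°) = 0.2966 I₀.
I₂ = I₁ cos²(43° − 57°) = 0.2966 I₀ · cos²(14°) = 0.2793 I₀.
Ratio = 0.2793 / 0.2133 = 1.309.

I_new/I_old ≈ 1.31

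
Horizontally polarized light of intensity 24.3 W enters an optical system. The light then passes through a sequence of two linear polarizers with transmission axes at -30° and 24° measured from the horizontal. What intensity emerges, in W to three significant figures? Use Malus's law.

I ≈ 6.30 W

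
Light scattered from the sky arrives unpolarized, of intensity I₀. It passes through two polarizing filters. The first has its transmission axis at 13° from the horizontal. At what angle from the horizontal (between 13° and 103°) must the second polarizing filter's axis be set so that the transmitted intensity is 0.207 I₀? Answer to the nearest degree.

Unpolarized light through the first polarizer → I₁ = ½ I₀, now polarized at 13°.
Need I₂/I₀ = 0.207, so cos²(θ − 13°) = 0.207 / 0.5 = 0.414.
θ − 13° = arccos(√0.414) = 50.0°, giving θ ≈ 13 + 50.0 = 63.0°.

θ ≈ 63°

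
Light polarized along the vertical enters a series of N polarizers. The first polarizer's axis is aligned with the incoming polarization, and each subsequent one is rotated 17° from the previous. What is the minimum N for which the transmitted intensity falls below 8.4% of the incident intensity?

N = 29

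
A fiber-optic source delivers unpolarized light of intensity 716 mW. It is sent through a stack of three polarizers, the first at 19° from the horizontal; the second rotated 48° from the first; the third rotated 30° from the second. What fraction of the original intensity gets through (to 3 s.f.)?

I/I₀ ≈ 0.168

Unpolarized light through the first polarizer → I₁ = 716 mW/2 = 358 mW, polarized at 19°.
I₂ = I₁ · cos²(48°) = 358 · 0.4477 = 160.3 mW.
I₃ = I₂ · cos²(30°) = 160.3 · 0.75 = 120.2 mW.
Transmitted fraction = 0.1679.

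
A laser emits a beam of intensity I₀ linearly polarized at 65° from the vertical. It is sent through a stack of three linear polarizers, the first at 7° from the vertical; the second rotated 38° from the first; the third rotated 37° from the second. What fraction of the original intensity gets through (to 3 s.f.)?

≈ 0.111 I₀

I₁ = I₀ cos²(7° − 65°) = I₀ cos²(58°) = 0.2808 I₀.
I₂ = I₁ cos²(38°) = 0.2808 · 0.621 I₀ = 0.1744 I₀.
I₃ = I₂ cos²(37°) = 0.1744 · 0.6378 I₀ = 0.1112 I₀.
Transmitted fraction = 0.1112.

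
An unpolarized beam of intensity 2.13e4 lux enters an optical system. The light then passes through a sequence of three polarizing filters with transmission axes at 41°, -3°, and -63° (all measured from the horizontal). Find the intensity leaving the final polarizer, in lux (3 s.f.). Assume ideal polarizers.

I ≈ 1380 lux

Unpolarized light through the first polarizer → I₁ = 2.13e4 lux/2 = 1.065e+04 lux, polarized at 41°.
I₂ = I₁ · cos²(44°) = 1.065e+04 · 0.5174 = 5511 lux.
I₃ = I₂ · cos²(60°) = 5511 · 0.25 = 1378 lux.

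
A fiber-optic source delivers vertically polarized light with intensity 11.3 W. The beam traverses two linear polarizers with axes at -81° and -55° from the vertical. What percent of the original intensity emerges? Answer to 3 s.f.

≈ 1.98%

By Malus's law, I₁ = 11.3 W · cos²(81°) = 0.2765 W.
I₂ = I₁ · cos²(26°) = 0.2765 · 0.8078 = 0.2234 W.
That is 1.977% of the incident intensity.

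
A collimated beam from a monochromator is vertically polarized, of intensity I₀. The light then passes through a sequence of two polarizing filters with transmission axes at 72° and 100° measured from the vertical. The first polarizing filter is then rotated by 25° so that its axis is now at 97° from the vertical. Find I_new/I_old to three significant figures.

Before rotation:
I₁ = I₀ cos²(72° − 0°) = I₀ cos²(72°) = 0.09549 I₀.
I₂ = I₁ cos²(100° − 72°) = 0.09549 I₀ · cos²(28°) = 0.07444 I₀.
After rotation:
I₁ = I₀ cos²(97° − 0°) = I₀ cos²(83°) = 0.01485 I₀.
I₂ = I₁ cos²(100° − 97°) = 0.01485 I₀ · cos²(3°) = 0.01481 I₀.
Ratio = 0.01481 / 0.07444 = 0.199.

I_new/I_old ≈ 0.199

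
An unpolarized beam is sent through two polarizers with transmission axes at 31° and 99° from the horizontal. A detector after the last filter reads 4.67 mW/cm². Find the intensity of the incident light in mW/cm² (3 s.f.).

I₀ ≈ 66.6 mW/cm²

Unpolarized light through the first polarizer → I₁ = ½ I₀, now polarized at 31°.
I₂ = I₁ cos²(99° − 31°) = 0.5 I₀ · cos²(68°) = 0.07017 I₀.
So 4.67 mW/cm² = 0.07017 I₀, giving I₀ = 4.67/0.07017 = 66.56 mW/cm².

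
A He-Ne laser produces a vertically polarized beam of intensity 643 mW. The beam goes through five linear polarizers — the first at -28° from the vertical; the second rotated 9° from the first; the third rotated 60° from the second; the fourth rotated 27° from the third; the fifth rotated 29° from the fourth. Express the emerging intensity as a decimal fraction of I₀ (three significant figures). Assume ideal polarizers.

By Malus's law, I₁ = 643 mW · cos²(28°) = 501.3 mW.
I₂ = I₁ · cos²(9°) = 501.3 · 0.9755 = 489 mW.
I₃ = I₂ · cos²(60°) = 489 · 0.25 = 122.3 mW.
I₄ = I₃ · cos²(27°) = 122.3 · 0.7939 = 97.06 mW.
I₅ = I₄ · cos²(29°) = 97.06 · 0.765 = 74.24 mW.
Transmitted fraction = 0.1155.

I/I₀ ≈ 0.115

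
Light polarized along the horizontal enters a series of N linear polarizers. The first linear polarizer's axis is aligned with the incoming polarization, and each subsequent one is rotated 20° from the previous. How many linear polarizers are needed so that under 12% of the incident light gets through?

N = 19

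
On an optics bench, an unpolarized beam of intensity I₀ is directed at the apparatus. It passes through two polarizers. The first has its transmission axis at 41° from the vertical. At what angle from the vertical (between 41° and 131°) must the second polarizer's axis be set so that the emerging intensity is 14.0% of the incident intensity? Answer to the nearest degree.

θ ≈ 99°

Unpolarized light through the first polarizer → I₁ = ½ I₀, now polarized at 41°.
Need I₂/I₀ = 0.14, so cos²(θ − 41°) = 0.14 / 0.5 = 0.28.
θ − 41° = arccos(√0.28) = 58.1°, giving θ ≈ 41 + 58.1 = 99.1°.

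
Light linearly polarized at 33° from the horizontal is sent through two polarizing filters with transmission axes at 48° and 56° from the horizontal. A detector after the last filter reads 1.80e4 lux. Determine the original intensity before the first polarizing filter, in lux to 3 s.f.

By Malus's law, I₁ = I₀ cos²(48° − 33°) = I₀ cos²(15°) = 0.933 I₀.
I₂ = I₁ cos²(56° − 48°) = 0.933 I₀ · cos²(8°) = 0.9149 I₀.
So 1.80e4 lux = 0.9149 I₀, giving I₀ = 1.80e4/0.9149 = 1.967e+04 lux.

I₀ ≈ 1.97e4 lux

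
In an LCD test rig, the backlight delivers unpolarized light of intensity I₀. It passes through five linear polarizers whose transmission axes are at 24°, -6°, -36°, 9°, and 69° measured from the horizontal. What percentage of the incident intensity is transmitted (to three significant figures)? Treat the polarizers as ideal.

≈ 3.52%

Unpolarized light through the first polarizer → I₁ = ½ I₀, now polarized at 24°.
I₂ = I₁ cos²(-6° − 24°) = 0.5 I₀ · cos²(30°) = 0.375 I₀.
I₃ = I₂ cos²(-36° + 6°) = 0.375 I₀ · cos²(30°) = 0.2813 I₀.
I₄ = I₃ cos²(9° + 36°) = 0.2813 I₀ · cos²(45°) = 0.1406 I₀.
I₅ = I₄ cos²(69° − 9°) = 0.1406 I₀ · cos²(60°) = 0.03516 I₀.
That is 3.516% of the incident intensity.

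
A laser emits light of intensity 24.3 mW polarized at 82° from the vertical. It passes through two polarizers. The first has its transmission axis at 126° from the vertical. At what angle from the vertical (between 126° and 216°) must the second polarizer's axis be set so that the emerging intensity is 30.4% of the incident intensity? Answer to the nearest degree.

θ ≈ 166°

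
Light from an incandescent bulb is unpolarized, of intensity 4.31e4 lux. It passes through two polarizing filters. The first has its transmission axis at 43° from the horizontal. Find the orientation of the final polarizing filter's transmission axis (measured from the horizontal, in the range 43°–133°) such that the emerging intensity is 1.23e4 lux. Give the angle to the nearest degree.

Unpolarized light through the first polarizer → I₁ = ½ I₀, now polarized at 43°.
Target fraction: 1.23e4 / 4.31e4 lux = 0.2854 of I₀.
Need I₂/I₀ = 0.2854, so cos²(θ − 43°) = 0.2854 / 0.5 = 0.5708.
θ − 43° = arccos(√0.5708) = 40.9°, giving θ ≈ 43 + 40.9 = 83.9°.

θ ≈ 84°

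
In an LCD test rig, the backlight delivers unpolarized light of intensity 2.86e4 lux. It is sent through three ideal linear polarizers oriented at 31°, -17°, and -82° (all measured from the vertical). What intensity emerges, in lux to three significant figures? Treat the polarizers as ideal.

Unpolarized light through the first polarizer → I₁ = 2.86e4 lux/2 = 1.43e+04 lux, polarized at 31°.
I₂ = I₁ · cos²(48°) = 1.43e+04 · 0.4477 = 6403 lux.
I₃ = I₂ · cos²(65°) = 6403 · 0.1786 = 1144 lux.

I ≈ 1140 lux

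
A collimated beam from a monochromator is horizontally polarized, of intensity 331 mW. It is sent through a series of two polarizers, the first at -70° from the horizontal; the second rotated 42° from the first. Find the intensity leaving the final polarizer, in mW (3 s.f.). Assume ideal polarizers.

I ≈ 21.4 mW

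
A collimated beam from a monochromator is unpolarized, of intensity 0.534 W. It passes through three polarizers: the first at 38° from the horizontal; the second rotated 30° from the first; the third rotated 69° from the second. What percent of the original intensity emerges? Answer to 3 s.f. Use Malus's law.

≈ 4.82%

Unpolarized light through the first polarizer → I₁ = 0.534 W/2 = 0.267 W, polarized at 38°.
I₂ = I₁ · cos²(30°) = 0.267 · 0.75 = 0.2003 W.
I₃ = I₂ · cos²(69°) = 0.2003 · 0.1284 = 0.02572 W.
That is 4.816% of the incident intensity.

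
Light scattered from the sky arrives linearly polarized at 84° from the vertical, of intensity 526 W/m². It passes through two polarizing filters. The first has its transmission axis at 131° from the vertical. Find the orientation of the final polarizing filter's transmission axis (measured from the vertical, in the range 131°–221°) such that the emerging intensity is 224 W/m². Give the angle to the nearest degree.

θ ≈ 148°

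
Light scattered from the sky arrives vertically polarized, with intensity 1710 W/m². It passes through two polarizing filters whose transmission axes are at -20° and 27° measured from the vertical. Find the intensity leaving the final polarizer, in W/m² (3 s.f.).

I ≈ 702 W/m²

I₁ = 1710 W/m² · cos²(20°) = 1510 W/m².
I₂ = I₁ · cos²(47°) = 1510 · 0.4651 = 702.3 W/m².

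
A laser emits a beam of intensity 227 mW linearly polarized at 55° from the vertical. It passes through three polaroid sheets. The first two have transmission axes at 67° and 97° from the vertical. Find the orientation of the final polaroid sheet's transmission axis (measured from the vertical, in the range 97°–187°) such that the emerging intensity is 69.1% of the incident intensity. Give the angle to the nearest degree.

By Malus's law, I₁ = I₀ cos²(67° − 55°) = I₀ cos²(12°) = 0.9568 I₀.
I₂ = I₁ cos²(97° − 67°) = 0.9568 I₀ · cos²(30°) = 0.7176 I₀.
Need I₃/I₀ = 0.691, so cos²(θ − 97°) = 0.691 / 0.7176 = 0.963.
θ − 97° = arccos(√0.963) = 11.1°, giving θ ≈ 97 + 11.1 = 108.1°.

θ ≈ 108°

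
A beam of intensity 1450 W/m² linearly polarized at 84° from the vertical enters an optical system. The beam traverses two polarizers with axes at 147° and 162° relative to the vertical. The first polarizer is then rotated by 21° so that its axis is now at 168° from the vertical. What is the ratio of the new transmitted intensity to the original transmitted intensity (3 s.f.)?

Before rotation:
By Malus's law, I₁ = I₀ cos²(147° − 84°) = I₀ cos²(63°) = 0.2061 I₀.
I₂ = I₁ cos²(162° − 147°) = 0.2061 I₀ · cos²(15°) = 0.1923 I₀.
After rotation:
I₁ = I₀ cos²(168° − 84°) = I₀ cos²(84°) = 0.01093 I₀.
I₂ = I₁ cos²(162° − 168°) = 0.01093 I₀ · cos²(6°) = 0.01081 I₀.
Ratio = 0.01081 / 0.1923 = 0.0562.

I_new/I_old ≈ 0.0562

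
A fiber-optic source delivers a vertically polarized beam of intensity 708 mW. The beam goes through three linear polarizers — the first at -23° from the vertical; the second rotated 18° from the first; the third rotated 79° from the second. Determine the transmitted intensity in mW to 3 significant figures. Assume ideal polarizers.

I ≈ 19.8 mW

I₁ = 708 mW · cos²(23°) = 599.9 mW.
I₂ = I₁ · cos²(18°) = 599.9 · 0.9045 = 542.6 mW.
I₃ = I₂ · cos²(79°) = 542.6 · 0.03641 = 19.76 mW.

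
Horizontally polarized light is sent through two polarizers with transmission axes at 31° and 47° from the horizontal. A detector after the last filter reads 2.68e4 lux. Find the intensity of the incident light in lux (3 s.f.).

I₁ = I₀ cos²(31° − 0°) = I₀ cos²(31°) = 0.7347 I₀.
I₂ = I₁ cos²(47° − 31°) = 0.7347 I₀ · cos²(16°) = 0.6789 I₀.
So 2.68e4 lux = 0.6789 I₀, giving I₀ = 2.68e4/0.6789 = 3.947e+04 lux.

I₀ ≈ 3.95e4 lux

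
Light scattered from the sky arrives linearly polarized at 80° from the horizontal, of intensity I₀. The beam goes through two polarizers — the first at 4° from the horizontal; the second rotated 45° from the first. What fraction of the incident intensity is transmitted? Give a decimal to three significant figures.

≈ 0.0293 I₀

I₁ = I₀ cos²(4° − 80°) = I₀ cos²(76°) = 0.05853 I₀.
I₂ = I₁ cos²(45°) = 0.05853 · 0.5 I₀ = 0.02926 I₀.
Transmitted fraction = 0.02926.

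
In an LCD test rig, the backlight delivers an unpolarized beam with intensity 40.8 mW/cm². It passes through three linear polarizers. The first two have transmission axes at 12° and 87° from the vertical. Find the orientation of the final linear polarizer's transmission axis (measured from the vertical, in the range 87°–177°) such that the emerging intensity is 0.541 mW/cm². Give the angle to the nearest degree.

θ ≈ 138°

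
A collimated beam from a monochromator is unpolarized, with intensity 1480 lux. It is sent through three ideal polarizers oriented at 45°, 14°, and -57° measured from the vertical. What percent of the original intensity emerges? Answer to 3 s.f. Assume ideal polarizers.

Unpolarized light through the first polarizer → I₁ = 1480 lux/2 = 740 lux, polarized at 45°.
I₂ = I₁ · cos²(31°) = 740 · 0.7347 = 543.7 lux.
I₃ = I₂ · cos²(71°) = 543.7 · 0.106 = 57.63 lux.
That is 3.894% of the incident intensity.

≈ 3.89%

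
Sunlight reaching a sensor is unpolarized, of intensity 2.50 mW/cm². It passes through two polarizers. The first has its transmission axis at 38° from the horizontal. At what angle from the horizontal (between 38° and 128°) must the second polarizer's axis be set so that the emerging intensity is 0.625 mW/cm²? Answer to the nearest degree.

Unpolarized light through the first polarizer → I₁ = ½ I₀, now polarized at 38°.
Target fraction: 0.625 / 2.50 mW/cm² = 0.25 of I₀.
Need I₂/I₀ = 0.25, so cos²(θ − 38°) = 0.25 / 0.5 = 0.5.
θ − 38° = arccos(√0.5) = 45.0°, giving θ ≈ 38 + 45.0 = 83.0°.

θ ≈ 83°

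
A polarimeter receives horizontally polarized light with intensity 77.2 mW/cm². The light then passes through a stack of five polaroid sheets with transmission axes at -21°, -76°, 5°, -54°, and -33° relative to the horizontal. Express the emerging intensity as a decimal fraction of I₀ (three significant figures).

I₁ = 77.2 mW/cm² · cos²(21°) = 67.29 mW/cm².
I₂ = I₁ · cos²(55°) = 67.29 · 0.329 = 22.14 mW/cm².
I₃ = I₂ · cos²(81°) = 22.14 · 0.02447 = 0.5417 mW/cm².
I₄ = I₃ · cos²(59°) = 0.5417 · 0.2653 = 0.1437 mW/cm².
I₅ = I₄ · cos²(21°) = 0.1437 · 0.8716 = 0.1252 mW/cm².
Transmitted fraction = 0.001622.

I/I₀ ≈ 0.00162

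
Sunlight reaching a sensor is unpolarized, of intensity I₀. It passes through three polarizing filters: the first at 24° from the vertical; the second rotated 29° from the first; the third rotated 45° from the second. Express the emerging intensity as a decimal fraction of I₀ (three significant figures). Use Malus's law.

≈ 0.191 I₀

Unpolarized light through the first polarizer → I₁ = ½ I₀, now polarized at 24°.
I₂ = I₁ cos²(29°) = 0.5 · 0.765 I₀ = 0.3825 I₀.
I₃ = I₂ cos²(45°) = 0.3825 · 0.5 I₀ = 0.1912 I₀.
Transmitted fraction = 0.1912.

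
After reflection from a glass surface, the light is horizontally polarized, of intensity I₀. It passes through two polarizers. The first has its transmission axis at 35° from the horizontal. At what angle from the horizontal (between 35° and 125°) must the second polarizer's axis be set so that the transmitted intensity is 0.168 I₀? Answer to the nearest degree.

θ ≈ 95°

I₁ = I₀ cos²(35° − 0°) = I₀ cos²(35°) = 0.671 I₀.
Need I₂/I₀ = 0.168, so cos²(θ − 35°) = 0.168 / 0.671 = 0.2504.
θ − 35° = arccos(√0.2504) = 60.0°, giving θ ≈ 35 + 60.0 = 95.0°.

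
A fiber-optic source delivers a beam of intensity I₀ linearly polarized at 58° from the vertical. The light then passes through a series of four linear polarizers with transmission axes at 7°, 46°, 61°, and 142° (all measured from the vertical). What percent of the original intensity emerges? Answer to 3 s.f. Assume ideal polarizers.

≈ 0.546%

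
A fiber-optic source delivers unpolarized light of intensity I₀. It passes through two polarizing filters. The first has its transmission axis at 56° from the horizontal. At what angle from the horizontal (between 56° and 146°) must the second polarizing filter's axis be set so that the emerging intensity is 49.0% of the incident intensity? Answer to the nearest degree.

θ ≈ 64°

Unpolarized light through the first polarizer → I₁ = ½ I₀, now polarized at 56°.
Need I₂/I₀ = 0.49, so cos²(θ − 56°) = 0.49 / 0.5 = 0.98.
θ − 56° = arccos(√0.98) = 8.1°, giving θ ≈ 56 + 8.1 = 64.1°.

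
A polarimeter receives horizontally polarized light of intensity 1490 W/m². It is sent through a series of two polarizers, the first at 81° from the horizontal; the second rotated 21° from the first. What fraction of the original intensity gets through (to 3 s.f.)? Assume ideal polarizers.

I/I₀ ≈ 0.0213

I₁ = 1490 W/m² · cos²(81°) = 36.46 W/m².
I₂ = I₁ · cos²(21°) = 36.46 · 0.8716 = 31.78 W/m².
Transmitted fraction = 0.02133.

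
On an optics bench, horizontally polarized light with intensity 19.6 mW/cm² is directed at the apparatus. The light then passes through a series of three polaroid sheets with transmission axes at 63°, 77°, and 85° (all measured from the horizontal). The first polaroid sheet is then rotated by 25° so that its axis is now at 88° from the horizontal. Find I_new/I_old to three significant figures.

I_new/I_old ≈ 0.00605

Before rotation:
By Malus's law, I₁ = I₀ cos²(63° − 0°) = I₀ cos²(63°) = 0.2061 I₀.
I₂ = I₁ cos²(77° − 63°) = 0.2061 I₀ · cos²(14°) = 0.194 I₀.
I₃ = I₂ cos²(85° − 77°) = 0.194 I₀ · cos²(8°) = 0.1903 I₀.
After rotation:
I₁ = I₀ cos²(88° − 0°) = I₀ cos²(88°) = 0.001218 I₀.
I₂ = I₁ cos²(77° − 88°) = 0.001218 I₀ · cos²(11°) = 0.001174 I₀.
I₃ = I₂ cos²(85° − 77°) = 0.001174 I₀ · cos²(8°) = 0.001151 I₀.
Ratio = 0.001151 / 0.1903 = 0.006048.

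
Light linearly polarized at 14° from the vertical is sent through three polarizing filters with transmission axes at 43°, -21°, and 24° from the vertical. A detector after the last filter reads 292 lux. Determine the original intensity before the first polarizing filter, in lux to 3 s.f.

I₁ = I₀ cos²(43° − 14°) = I₀ cos²(29°) = 0.765 I₀.
I₂ = I₁ cos²(-21° − 43°) = 0.765 I₀ · cos²(64°) = 0.147 I₀.
I₃ = I₂ cos²(24° + 21°) = 0.147 I₀ · cos²(45°) = 0.0735 I₀.
So 292 lux = 0.0735 I₀, giving I₀ = 292/0.0735 = 3973 lux.

I₀ ≈ 3970 lux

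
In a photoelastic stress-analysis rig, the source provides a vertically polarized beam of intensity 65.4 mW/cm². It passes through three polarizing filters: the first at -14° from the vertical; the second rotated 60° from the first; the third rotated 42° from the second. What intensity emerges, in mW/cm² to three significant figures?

I ≈ 8.50 mW/cm²

I₁ = 65.4 mW/cm² · cos²(14°) = 61.57 mW/cm².
I₂ = I₁ · cos²(60°) = 61.57 · 0.25 = 15.39 mW/cm².
I₃ = I₂ · cos²(42°) = 15.39 · 0.5523 = 8.501 mW/cm².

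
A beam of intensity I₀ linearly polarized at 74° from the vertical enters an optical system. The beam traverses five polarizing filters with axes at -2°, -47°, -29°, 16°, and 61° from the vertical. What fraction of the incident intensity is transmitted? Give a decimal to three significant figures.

By Malus's law, I₁ = I₀ cos²(-2° − 74°) = I₀ cos²(76°) = 0.05853 I₀.
I₂ = I₁ cos²(-47° + 2°) = 0.05853 I₀ · cos²(45°) = 0.02926 I₀.
I₃ = I₂ cos²(-29° + 47°) = 0.02926 I₀ · cos²(18°) = 0.02647 I₀.
I₄ = I₃ cos²(16° + 29°) = 0.02647 I₀ · cos²(45°) = 0.01323 I₀.
I₅ = I₄ cos²(61° − 16°) = 0.01323 I₀ · cos²(45°) = 0.006617 I₀.
Transmitted fraction = 0.006617.

≈ 0.00662 I₀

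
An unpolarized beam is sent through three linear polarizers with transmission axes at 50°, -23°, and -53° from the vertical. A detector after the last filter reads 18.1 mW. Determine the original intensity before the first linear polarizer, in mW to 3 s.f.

I₀ ≈ 565 mW

Unpolarized light through the first polarizer → I₁ = ½ I₀, now polarized at 50°.
I₂ = I₁ cos²(-23° − 50°) = 0.5 I₀ · cos²(73°) = 0.04274 I₀.
I₃ = I₂ cos²(-53° + 23°) = 0.04274 I₀ · cos²(30°) = 0.03206 I₀.
So 18.1 mW = 0.03206 I₀, giving I₀ = 18.1/0.03206 = 564.6 mW.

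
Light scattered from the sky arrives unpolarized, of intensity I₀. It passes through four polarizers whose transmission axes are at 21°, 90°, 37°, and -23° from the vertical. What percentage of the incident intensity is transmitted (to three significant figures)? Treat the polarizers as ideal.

Unpolarized light through the first polarizer → I₁ = ½ I₀, now polarized at 21°.
I₂ = I₁ cos²(90° − 21°) = 0.5 I₀ · cos²(69°) = 0.06421 I₀.
I₃ = I₂ cos²(37° − 90°) = 0.06421 I₀ · cos²(53°) = 0.02326 I₀.
I₄ = I₃ cos²(-23° − 37°) = 0.02326 I₀ · cos²(60°) = 0.005814 I₀.
That is 0.5814% of the incident intensity.

≈ 0.581%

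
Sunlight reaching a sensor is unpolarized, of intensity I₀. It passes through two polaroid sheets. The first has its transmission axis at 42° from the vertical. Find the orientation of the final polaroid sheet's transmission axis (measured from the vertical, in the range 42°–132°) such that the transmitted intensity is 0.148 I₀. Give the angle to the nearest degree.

Unpolarized light through the first polarizer → I₁ = ½ I₀, now polarized at 42°.
Need I₂/I₀ = 0.148, so cos²(θ − 42°) = 0.148 / 0.5 = 0.296.
θ − 42° = arccos(√0.296) = 57.0°, giving θ ≈ 42 + 57.0 = 99.0°.

θ ≈ 99°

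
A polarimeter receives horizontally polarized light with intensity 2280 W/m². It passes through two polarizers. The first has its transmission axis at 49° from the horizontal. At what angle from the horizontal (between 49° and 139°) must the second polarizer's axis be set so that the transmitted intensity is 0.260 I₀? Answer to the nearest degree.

θ ≈ 88°

By Malus's law, I₁ = I₀ cos²(49° − 0°) = I₀ cos²(49°) = 0.4304 I₀.
Need I₂/I₀ = 0.26, so cos²(θ − 49°) = 0.26 / 0.4304 = 0.6041.
θ − 49° = arccos(√0.6041) = 39.0°, giving θ ≈ 49 + 39.0 = 88.0°.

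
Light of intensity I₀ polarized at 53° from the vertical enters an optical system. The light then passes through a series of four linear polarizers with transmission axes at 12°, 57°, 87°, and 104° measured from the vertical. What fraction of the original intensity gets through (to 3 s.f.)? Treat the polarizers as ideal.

I₁ = I₀ cos²(12° − 53°) = I₀ cos²(41°) = 0.5696 I₀.
I₂ = I₁ cos²(57° − 12°) = 0.5696 I₀ · cos²(45°) = 0.2848 I₀.
I₃ = I₂ cos²(87° − 57°) = 0.2848 I₀ · cos²(30°) = 0.2136 I₀.
I₄ = I₃ cos²(104° − 87°) = 0.2136 I₀ · cos²(17°) = 0.1953 I₀.
Transmitted fraction = 0.1953.

≈ 0.195 I₀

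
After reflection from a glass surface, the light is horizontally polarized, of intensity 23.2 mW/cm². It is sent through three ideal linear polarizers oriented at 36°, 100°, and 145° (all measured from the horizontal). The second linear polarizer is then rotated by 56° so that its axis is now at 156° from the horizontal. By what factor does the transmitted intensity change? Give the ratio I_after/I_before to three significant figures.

Before rotation:
I₁ = I₀ cos²(36° − 0°) = I₀ cos²(36°) = 0.6545 I₀.
I₂ = I₁ cos²(100° − 36°) = 0.6545 I₀ · cos²(64°) = 0.1258 I₀.
I₃ = I₂ cos²(145° − 100°) = 0.1258 I₀ · cos²(45°) = 0.06289 I₀.
After rotation:
I₁ = I₀ cos²(36° − 0°) = I₀ cos²(36°) = 0.6545 I₀.
Angle between axes 1 and 2: 60°. I₂ = 0.6545 I₀ · cos²(60°) = 0.1636 I₀.
I₃ = I₂ cos²(145° − 156°) = 0.1636 I₀ · cos²(11°) = 0.1577 I₀.
Ratio = 0.1577 / 0.06289 = 2.507.

I_new/I_old ≈ 2.51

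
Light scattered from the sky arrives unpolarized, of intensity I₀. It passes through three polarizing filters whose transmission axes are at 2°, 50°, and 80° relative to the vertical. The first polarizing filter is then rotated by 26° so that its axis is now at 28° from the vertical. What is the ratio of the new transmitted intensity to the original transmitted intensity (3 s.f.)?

Before rotation:
Unpolarized light through the first polarizer → I₁ = ½ I₀, now polarized at 2°.
I₂ = I₁ cos²(50° − 2°) = 0.5 I₀ · cos²(48°) = 0.2239 I₀.
I₃ = I₂ cos²(80° − 50°) = 0.2239 I₀ · cos²(30°) = 0.1679 I₀.
After rotation:
Unpolarized light through the first polarizer → I₁ = ½ I₀, now polarized at 28°.
I₂ = I₁ cos²(50° − 28°) = 0.5 I₀ · cos²(22°) = 0.4298 I₀.
I₃ = I₂ cos²(80° − 50°) = 0.4298 I₀ · cos²(30°) = 0.3224 I₀.
Ratio = 0.3224 / 0.1679 = 1.92.

I_new/I_old ≈ 1.92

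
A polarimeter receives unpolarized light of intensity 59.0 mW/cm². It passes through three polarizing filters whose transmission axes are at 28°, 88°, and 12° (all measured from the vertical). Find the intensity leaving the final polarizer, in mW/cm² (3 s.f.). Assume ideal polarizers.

I ≈ 0.432 mW/cm²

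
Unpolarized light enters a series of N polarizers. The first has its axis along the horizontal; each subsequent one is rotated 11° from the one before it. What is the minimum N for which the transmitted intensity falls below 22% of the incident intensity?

N = 24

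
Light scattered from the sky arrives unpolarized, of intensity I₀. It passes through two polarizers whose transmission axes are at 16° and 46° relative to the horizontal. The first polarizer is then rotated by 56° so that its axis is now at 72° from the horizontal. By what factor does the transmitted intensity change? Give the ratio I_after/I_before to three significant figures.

Before rotation:
Unpolarized light through the first polarizer → I₁ = ½ I₀, now polarized at 16°.
I₂ = I₁ cos²(46° − 16°) = 0.5 I₀ · cos²(30°) = 0.375 I₀.
After rotation:
Unpolarized light through the first polarizer → I₁ = ½ I₀, now polarized at 72°.
I₂ = I₁ cos²(46° − 72°) = 0.5 I₀ · cos²(26°) = 0.4039 I₀.
Ratio = 0.4039 / 0.375 = 1.077.

I_new/I_old ≈ 1.08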